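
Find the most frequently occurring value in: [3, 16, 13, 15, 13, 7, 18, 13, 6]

13

Step 1: Count the frequency of each value:
  3: appears 1 time(s)
  6: appears 1 time(s)
  7: appears 1 time(s)
  13: appears 3 time(s)
  15: appears 1 time(s)
  16: appears 1 time(s)
  18: appears 1 time(s)
Step 2: The value 13 appears most frequently (3 times).
Step 3: Mode = 13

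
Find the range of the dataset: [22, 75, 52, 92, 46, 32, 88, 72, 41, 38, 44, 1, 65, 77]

91

Step 1: Identify the maximum value: max = 92
Step 2: Identify the minimum value: min = 1
Step 3: Range = max - min = 92 - 1 = 91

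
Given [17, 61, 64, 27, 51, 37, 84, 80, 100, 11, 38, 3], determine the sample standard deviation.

30.8578

Step 1: Compute the mean: 47.75
Step 2: Sum of squared deviations from the mean: 10474.25
Step 3: Sample variance = 10474.25 / 11 = 952.2045
Step 4: Standard deviation = sqrt(952.2045) = 30.8578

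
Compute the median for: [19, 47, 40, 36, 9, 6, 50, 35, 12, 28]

31.5

Step 1: Sort the data in ascending order: [6, 9, 12, 19, 28, 35, 36, 40, 47, 50]
Step 2: The number of values is n = 10.
Step 3: Since n is even, the median is the average of positions 5 and 6:
  Median = (28 + 35) / 2 = 31.5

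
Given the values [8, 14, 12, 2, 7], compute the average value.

8.6

Step 1: Sum all values: 8 + 14 + 12 + 2 + 7 = 43
Step 2: Count the number of values: n = 5
Step 3: Mean = sum / n = 43 / 5 = 8.6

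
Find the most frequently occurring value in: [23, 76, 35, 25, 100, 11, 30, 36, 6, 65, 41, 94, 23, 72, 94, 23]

23

Step 1: Count the frequency of each value:
  6: appears 1 time(s)
  11: appears 1 time(s)
  23: appears 3 time(s)
  25: appears 1 time(s)
  30: appears 1 time(s)
  35: appears 1 time(s)
  36: appears 1 time(s)
  41: appears 1 time(s)
  65: appears 1 time(s)
  72: appears 1 time(s)
  76: appears 1 time(s)
  94: appears 2 time(s)
  100: appears 1 time(s)
Step 2: The value 23 appears most frequently (3 times).
Step 3: Mode = 23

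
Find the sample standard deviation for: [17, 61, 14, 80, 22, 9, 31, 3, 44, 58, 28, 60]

24.5522

Step 1: Compute the mean: 35.5833
Step 2: Sum of squared deviations from the mean: 6630.9167
Step 3: Sample variance = 6630.9167 / 11 = 602.8106
Step 4: Standard deviation = sqrt(602.8106) = 24.5522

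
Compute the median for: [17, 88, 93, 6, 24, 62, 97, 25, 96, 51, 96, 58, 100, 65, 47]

62

Step 1: Sort the data in ascending order: [6, 17, 24, 25, 47, 51, 58, 62, 65, 88, 93, 96, 96, 97, 100]
Step 2: The number of values is n = 15.
Step 3: Since n is odd, the median is the middle value at position 8: 62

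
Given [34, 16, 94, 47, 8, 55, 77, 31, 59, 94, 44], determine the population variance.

752.876

Step 1: Compute the mean: (34 + 16 + 94 + 47 + 8 + 55 + 77 + 31 + 59 + 94 + 44) / 11 = 50.8182
Step 2: Compute squared deviations from the mean:
  (34 - 50.8182)^2 = 282.8512
  (16 - 50.8182)^2 = 1212.3058
  (94 - 50.8182)^2 = 1864.6694
  (47 - 50.8182)^2 = 14.5785
  (8 - 50.8182)^2 = 1833.3967
  (55 - 50.8182)^2 = 17.4876
  (77 - 50.8182)^2 = 685.4876
  (31 - 50.8182)^2 = 392.7603
  (59 - 50.8182)^2 = 66.9421
  (94 - 50.8182)^2 = 1864.6694
  (44 - 50.8182)^2 = 46.4876
Step 3: Sum of squared deviations = 8281.6364
Step 4: Population variance = 8281.6364 / 11 = 752.876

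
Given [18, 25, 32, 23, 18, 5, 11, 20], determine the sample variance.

69.1429

Step 1: Compute the mean: (18 + 25 + 32 + 23 + 18 + 5 + 11 + 20) / 8 = 19
Step 2: Compute squared deviations from the mean:
  (18 - 19)^2 = 1
  (25 - 19)^2 = 36
  (32 - 19)^2 = 169
  (23 - 19)^2 = 16
  (18 - 19)^2 = 1
  (5 - 19)^2 = 196
  (11 - 19)^2 = 64
  (20 - 19)^2 = 1
Step 3: Sum of squared deviations = 484
Step 4: Sample variance = 484 / 7 = 69.1429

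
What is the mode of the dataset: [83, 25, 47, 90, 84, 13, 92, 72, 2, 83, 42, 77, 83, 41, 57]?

83

Step 1: Count the frequency of each value:
  2: appears 1 time(s)
  13: appears 1 time(s)
  25: appears 1 time(s)
  41: appears 1 time(s)
  42: appears 1 time(s)
  47: appears 1 time(s)
  57: appears 1 time(s)
  72: appears 1 time(s)
  77: appears 1 time(s)
  83: appears 3 time(s)
  84: appears 1 time(s)
  90: appears 1 time(s)
  92: appears 1 time(s)
Step 2: The value 83 appears most frequently (3 times).
Step 3: Mode = 83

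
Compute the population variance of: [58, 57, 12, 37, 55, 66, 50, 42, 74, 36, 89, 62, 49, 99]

455.8367

Step 1: Compute the mean: (58 + 57 + 12 + 37 + 55 + 66 + 50 + 42 + 74 + 36 + 89 + 62 + 49 + 99) / 14 = 56.1429
Step 2: Compute squared deviations from the mean:
  (58 - 56.1429)^2 = 3.449
  (57 - 56.1429)^2 = 0.7347
  (12 - 56.1429)^2 = 1948.5918
  (37 - 56.1429)^2 = 366.449
  (55 - 56.1429)^2 = 1.3061
  (66 - 56.1429)^2 = 97.1633
  (50 - 56.1429)^2 = 37.7347
  (42 - 56.1429)^2 = 200.0204
  (74 - 56.1429)^2 = 318.8776
  (36 - 56.1429)^2 = 405.7347
  (89 - 56.1429)^2 = 1079.5918
  (62 - 56.1429)^2 = 34.3061
  (49 - 56.1429)^2 = 51.0204
  (99 - 56.1429)^2 = 1836.7347
Step 3: Sum of squared deviations = 6381.7143
Step 4: Population variance = 6381.7143 / 14 = 455.8367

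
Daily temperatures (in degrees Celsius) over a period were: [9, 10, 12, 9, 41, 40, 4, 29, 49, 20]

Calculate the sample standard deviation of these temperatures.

16.2347

Step 1: Compute the mean: 22.3
Step 2: Sum of squared deviations from the mean: 2372.1
Step 3: Sample variance = 2372.1 / 9 = 263.5667
Step 4: Standard deviation = sqrt(263.5667) = 16.2347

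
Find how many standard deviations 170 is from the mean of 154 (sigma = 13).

1.2308

Step 1: Recall the z-score formula: z = (x - mu) / sigma
Step 2: Substitute values: z = (170 - 154) / 13
Step 3: z = 16 / 13 = 1.2308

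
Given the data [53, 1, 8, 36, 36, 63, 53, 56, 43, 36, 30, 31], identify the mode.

36

Step 1: Count the frequency of each value:
  1: appears 1 time(s)
  8: appears 1 time(s)
  30: appears 1 time(s)
  31: appears 1 time(s)
  36: appears 3 time(s)
  43: appears 1 time(s)
  53: appears 2 time(s)
  56: appears 1 time(s)
  63: appears 1 time(s)
Step 2: The value 36 appears most frequently (3 times).
Step 3: Mode = 36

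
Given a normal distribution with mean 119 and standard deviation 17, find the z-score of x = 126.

0.4118

Step 1: Recall the z-score formula: z = (x - mu) / sigma
Step 2: Substitute values: z = (126 - 119) / 17
Step 3: z = 7 / 17 = 0.4118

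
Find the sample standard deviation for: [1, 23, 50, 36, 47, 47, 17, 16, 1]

19.3527

Step 1: Compute the mean: 26.4444
Step 2: Sum of squared deviations from the mean: 2996.2222
Step 3: Sample variance = 2996.2222 / 8 = 374.5278
Step 4: Standard deviation = sqrt(374.5278) = 19.3527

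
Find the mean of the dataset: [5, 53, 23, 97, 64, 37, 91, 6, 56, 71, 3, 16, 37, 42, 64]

44.3333

Step 1: Sum all values: 5 + 53 + 23 + 97 + 64 + 37 + 91 + 6 + 56 + 71 + 3 + 16 + 37 + 42 + 64 = 665
Step 2: Count the number of values: n = 15
Step 3: Mean = sum / n = 665 / 15 = 44.3333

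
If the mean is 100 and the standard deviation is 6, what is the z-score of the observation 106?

1

Step 1: Recall the z-score formula: z = (x - mu) / sigma
Step 2: Substitute values: z = (106 - 100) / 6
Step 3: z = 6 / 6 = 1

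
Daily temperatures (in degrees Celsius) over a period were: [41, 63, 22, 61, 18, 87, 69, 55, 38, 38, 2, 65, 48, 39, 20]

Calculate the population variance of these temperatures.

487.04

Step 1: Compute the mean: (41 + 63 + 22 + 61 + 18 + 87 + 69 + 55 + 38 + 38 + 2 + 65 + 48 + 39 + 20) / 15 = 44.4
Step 2: Compute squared deviations from the mean:
  (41 - 44.4)^2 = 11.56
  (63 - 44.4)^2 = 345.96
  (22 - 44.4)^2 = 501.76
  (61 - 44.4)^2 = 275.56
  (18 - 44.4)^2 = 696.96
  (87 - 44.4)^2 = 1814.76
  (69 - 44.4)^2 = 605.16
  (55 - 44.4)^2 = 112.36
  (38 - 44.4)^2 = 40.96
  (38 - 44.4)^2 = 40.96
  (2 - 44.4)^2 = 1797.76
  (65 - 44.4)^2 = 424.36
  (48 - 44.4)^2 = 12.96
  (39 - 44.4)^2 = 29.16
  (20 - 44.4)^2 = 595.36
Step 3: Sum of squared deviations = 7305.6
Step 4: Population variance = 7305.6 / 15 = 487.04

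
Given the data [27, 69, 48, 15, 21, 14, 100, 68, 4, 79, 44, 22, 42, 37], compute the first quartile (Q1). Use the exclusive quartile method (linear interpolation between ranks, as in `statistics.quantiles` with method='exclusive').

19.5

Step 1: Sort the data: [4, 14, 15, 21, 22, 27, 37, 42, 44, 48, 68, 69, 79, 100]
Step 2: n = 14
Step 3: Using the exclusive quartile method:
  Q1 = 19.5
  Q2 (median) = 39.5
  Q3 = 68.25
  IQR = Q3 - Q1 = 68.25 - 19.5 = 48.75
Step 4: Q1 = 19.5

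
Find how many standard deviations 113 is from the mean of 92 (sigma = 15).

1.4

Step 1: Recall the z-score formula: z = (x - mu) / sigma
Step 2: Substitute values: z = (113 - 92) / 15
Step 3: z = 21 / 15 = 1.4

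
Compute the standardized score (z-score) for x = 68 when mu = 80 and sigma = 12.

-1

Step 1: Recall the z-score formula: z = (x - mu) / sigma
Step 2: Substitute values: z = (68 - 80) / 12
Step 3: z = -12 / 12 = -1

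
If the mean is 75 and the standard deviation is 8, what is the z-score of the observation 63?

-1.5

Step 1: Recall the z-score formula: z = (x - mu) / sigma
Step 2: Substitute values: z = (63 - 75) / 8
Step 3: z = -12 / 8 = -1.5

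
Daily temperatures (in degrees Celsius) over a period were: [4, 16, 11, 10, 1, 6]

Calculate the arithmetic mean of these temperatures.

8

Step 1: Sum all values: 4 + 16 + 11 + 10 + 1 + 6 = 48
Step 2: Count the number of values: n = 6
Step 3: Mean = sum / n = 48 / 6 = 8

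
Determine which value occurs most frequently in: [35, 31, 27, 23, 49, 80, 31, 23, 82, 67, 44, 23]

23

Step 1: Count the frequency of each value:
  23: appears 3 time(s)
  27: appears 1 time(s)
  31: appears 2 time(s)
  35: appears 1 time(s)
  44: appears 1 time(s)
  49: appears 1 time(s)
  67: appears 1 time(s)
  80: appears 1 time(s)
  82: appears 1 time(s)
Step 2: The value 23 appears most frequently (3 times).
Step 3: Mode = 23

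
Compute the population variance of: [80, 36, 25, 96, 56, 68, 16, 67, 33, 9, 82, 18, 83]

824.7101

Step 1: Compute the mean: (80 + 36 + 25 + 96 + 56 + 68 + 16 + 67 + 33 + 9 + 82 + 18 + 83) / 13 = 51.4615
Step 2: Compute squared deviations from the mean:
  (80 - 51.4615)^2 = 814.4438
  (36 - 51.4615)^2 = 239.0592
  (25 - 51.4615)^2 = 700.213
  (96 - 51.4615)^2 = 1983.6746
  (56 - 51.4615)^2 = 20.5976
  (68 - 51.4615)^2 = 273.5207
  (16 - 51.4615)^2 = 1257.5207
  (67 - 51.4615)^2 = 241.4438
  (33 - 51.4615)^2 = 340.8284
  (9 - 51.4615)^2 = 1802.9822
  (82 - 51.4615)^2 = 932.5976
  (18 - 51.4615)^2 = 1119.6746
  (83 - 51.4615)^2 = 994.6746
Step 3: Sum of squared deviations = 10721.2308
Step 4: Population variance = 10721.2308 / 13 = 824.7101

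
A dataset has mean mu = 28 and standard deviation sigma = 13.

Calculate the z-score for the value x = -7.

-2.6923

Step 1: Recall the z-score formula: z = (x - mu) / sigma
Step 2: Substitute values: z = (-7 - 28) / 13
Step 3: z = -35 / 13 = -2.6923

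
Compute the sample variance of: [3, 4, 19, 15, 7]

49.8

Step 1: Compute the mean: (3 + 4 + 19 + 15 + 7) / 5 = 9.6
Step 2: Compute squared deviations from the mean:
  (3 - 9.6)^2 = 43.56
  (4 - 9.6)^2 = 31.36
  (19 - 9.6)^2 = 88.36
  (15 - 9.6)^2 = 29.16
  (7 - 9.6)^2 = 6.76
Step 3: Sum of squared deviations = 199.2
Step 4: Sample variance = 199.2 / 4 = 49.8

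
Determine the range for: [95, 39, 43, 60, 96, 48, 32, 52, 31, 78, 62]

65

Step 1: Identify the maximum value: max = 96
Step 2: Identify the minimum value: min = 31
Step 3: Range = max - min = 96 - 31 = 65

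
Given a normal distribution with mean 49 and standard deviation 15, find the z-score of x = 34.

-1

Step 1: Recall the z-score formula: z = (x - mu) / sigma
Step 2: Substitute values: z = (34 - 49) / 15
Step 3: z = -15 / 15 = -1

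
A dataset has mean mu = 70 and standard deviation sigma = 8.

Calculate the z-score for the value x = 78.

1

Step 1: Recall the z-score formula: z = (x - mu) / sigma
Step 2: Substitute values: z = (78 - 70) / 8
Step 3: z = 8 / 8 = 1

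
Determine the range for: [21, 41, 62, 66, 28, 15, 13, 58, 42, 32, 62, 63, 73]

60

Step 1: Identify the maximum value: max = 73
Step 2: Identify the minimum value: min = 13
Step 3: Range = max - min = 73 - 13 = 60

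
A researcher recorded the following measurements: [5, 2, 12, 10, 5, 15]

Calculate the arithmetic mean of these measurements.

8.1667

Step 1: Sum all values: 5 + 2 + 12 + 10 + 5 + 15 = 49
Step 2: Count the number of values: n = 6
Step 3: Mean = sum / n = 49 / 6 = 8.1667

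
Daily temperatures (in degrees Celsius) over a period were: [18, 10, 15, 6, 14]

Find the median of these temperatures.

14

Step 1: Sort the data in ascending order: [6, 10, 14, 15, 18]
Step 2: The number of values is n = 5.
Step 3: Since n is odd, the median is the middle value at position 3: 14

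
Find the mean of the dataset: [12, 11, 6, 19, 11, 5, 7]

10.1429

Step 1: Sum all values: 12 + 11 + 6 + 19 + 11 + 5 + 7 = 71
Step 2: Count the number of values: n = 7
Step 3: Mean = sum / n = 71 / 7 = 10.1429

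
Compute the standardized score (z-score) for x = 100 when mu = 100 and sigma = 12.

0

Step 1: Recall the z-score formula: z = (x - mu) / sigma
Step 2: Substitute values: z = (100 - 100) / 12
Step 3: z = 0 / 12 = 0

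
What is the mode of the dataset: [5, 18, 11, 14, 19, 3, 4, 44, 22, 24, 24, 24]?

24

Step 1: Count the frequency of each value:
  3: appears 1 time(s)
  4: appears 1 time(s)
  5: appears 1 time(s)
  11: appears 1 time(s)
  14: appears 1 time(s)
  18: appears 1 time(s)
  19: appears 1 time(s)
  22: appears 1 time(s)
  24: appears 3 time(s)
  44: appears 1 time(s)
Step 2: The value 24 appears most frequently (3 times).
Step 3: Mode = 24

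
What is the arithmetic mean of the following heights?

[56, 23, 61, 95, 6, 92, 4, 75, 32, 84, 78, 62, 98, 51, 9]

55.0667

Step 1: Sum all values: 56 + 23 + 61 + 95 + 6 + 92 + 4 + 75 + 32 + 84 + 78 + 62 + 98 + 51 + 9 = 826
Step 2: Count the number of values: n = 15
Step 3: Mean = sum / n = 826 / 15 = 55.0667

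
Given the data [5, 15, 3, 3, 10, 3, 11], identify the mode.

3

Step 1: Count the frequency of each value:
  3: appears 3 time(s)
  5: appears 1 time(s)
  10: appears 1 time(s)
  11: appears 1 time(s)
  15: appears 1 time(s)
Step 2: The value 3 appears most frequently (3 times).
Step 3: Mode = 3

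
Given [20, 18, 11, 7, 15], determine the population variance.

22.16

Step 1: Compute the mean: (20 + 18 + 11 + 7 + 15) / 5 = 14.2
Step 2: Compute squared deviations from the mean:
  (20 - 14.2)^2 = 33.64
  (18 - 14.2)^2 = 14.44
  (11 - 14.2)^2 = 10.24
  (7 - 14.2)^2 = 51.84
  (15 - 14.2)^2 = 0.64
Step 3: Sum of squared deviations = 110.8
Step 4: Population variance = 110.8 / 5 = 22.16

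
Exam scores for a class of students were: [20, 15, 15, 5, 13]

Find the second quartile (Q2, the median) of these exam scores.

15

Step 1: Sort the data: [5, 13, 15, 15, 20]
Step 2: n = 5
Step 3: Q2 is the median. Since n is odd, it is the middle value at position 3: 15
Step 4: Q2 = 15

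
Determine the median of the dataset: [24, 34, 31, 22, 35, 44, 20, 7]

27.5

Step 1: Sort the data in ascending order: [7, 20, 22, 24, 31, 34, 35, 44]
Step 2: The number of values is n = 8.
Step 3: Since n is even, the median is the average of positions 4 and 5:
  Median = (24 + 31) / 2 = 27.5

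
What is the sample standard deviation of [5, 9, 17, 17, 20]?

6.3087

Step 1: Compute the mean: 13.6
Step 2: Sum of squared deviations from the mean: 159.2
Step 3: Sample variance = 159.2 / 4 = 39.8
Step 4: Standard deviation = sqrt(39.8) = 6.3087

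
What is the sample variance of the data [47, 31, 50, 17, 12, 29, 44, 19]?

212.9821

Step 1: Compute the mean: (47 + 31 + 50 + 17 + 12 + 29 + 44 + 19) / 8 = 31.125
Step 2: Compute squared deviations from the mean:
  (47 - 31.125)^2 = 252.0156
  (31 - 31.125)^2 = 0.0156
  (50 - 31.125)^2 = 356.2656
  (17 - 31.125)^2 = 199.5156
  (12 - 31.125)^2 = 365.7656
  (29 - 31.125)^2 = 4.5156
  (44 - 31.125)^2 = 165.7656
  (19 - 31.125)^2 = 147.0156
Step 3: Sum of squared deviations = 1490.875
Step 4: Sample variance = 1490.875 / 7 = 212.9821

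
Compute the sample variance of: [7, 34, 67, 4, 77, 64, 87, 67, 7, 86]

1137.5556

Step 1: Compute the mean: (7 + 34 + 67 + 4 + 77 + 64 + 87 + 67 + 7 + 86) / 10 = 50
Step 2: Compute squared deviations from the mean:
  (7 - 50)^2 = 1849
  (34 - 50)^2 = 256
  (67 - 50)^2 = 289
  (4 - 50)^2 = 2116
  (77 - 50)^2 = 729
  (64 - 50)^2 = 196
  (87 - 50)^2 = 1369
  (67 - 50)^2 = 289
  (7 - 50)^2 = 1849
  (86 - 50)^2 = 1296
Step 3: Sum of squared deviations = 10238
Step 4: Sample variance = 10238 / 9 = 1137.5556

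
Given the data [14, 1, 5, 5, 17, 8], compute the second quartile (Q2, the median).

6.5

Step 1: Sort the data: [1, 5, 5, 8, 14, 17]
Step 2: n = 6
Step 3: Q2 is the median. Since n is even, it is the average of the values at positions 3 and 4:
  Q2 = (5 + 8) / 2 = 6.5
Step 4: Q2 = 6.5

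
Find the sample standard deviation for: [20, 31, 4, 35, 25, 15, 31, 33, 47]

12.5377

Step 1: Compute the mean: 26.7778
Step 2: Sum of squared deviations from the mean: 1257.5556
Step 3: Sample variance = 1257.5556 / 8 = 157.1944
Step 4: Standard deviation = sqrt(157.1944) = 12.5377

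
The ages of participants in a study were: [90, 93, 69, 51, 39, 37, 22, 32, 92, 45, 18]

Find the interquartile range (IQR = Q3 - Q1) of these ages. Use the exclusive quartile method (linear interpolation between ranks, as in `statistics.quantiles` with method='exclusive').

58

Step 1: Sort the data: [18, 22, 32, 37, 39, 45, 51, 69, 90, 92, 93]
Step 2: n = 11
Step 3: Using the exclusive quartile method:
  Q1 = 32
  Q2 (median) = 45
  Q3 = 90
  IQR = Q3 - Q1 = 90 - 32 = 58
Step 4: IQR = 58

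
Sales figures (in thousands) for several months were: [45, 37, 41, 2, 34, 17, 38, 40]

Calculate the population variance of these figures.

187.9375

Step 1: Compute the mean: (45 + 37 + 41 + 2 + 34 + 17 + 38 + 40) / 8 = 31.75
Step 2: Compute squared deviations from the mean:
  (45 - 31.75)^2 = 175.5625
  (37 - 31.75)^2 = 27.5625
  (41 - 31.75)^2 = 85.5625
  (2 - 31.75)^2 = 885.0625
  (34 - 31.75)^2 = 5.0625
  (17 - 31.75)^2 = 217.5625
  (38 - 31.75)^2 = 39.0625
  (40 - 31.75)^2 = 68.0625
Step 3: Sum of squared deviations = 1503.5
Step 4: Population variance = 1503.5 / 8 = 187.9375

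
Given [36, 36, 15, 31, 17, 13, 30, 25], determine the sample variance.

87.125

Step 1: Compute the mean: (36 + 36 + 15 + 31 + 17 + 13 + 30 + 25) / 8 = 25.375
Step 2: Compute squared deviations from the mean:
  (36 - 25.375)^2 = 112.8906
  (36 - 25.375)^2 = 112.8906
  (15 - 25.375)^2 = 107.6406
  (31 - 25.375)^2 = 31.6406
  (17 - 25.375)^2 = 70.1406
  (13 - 25.375)^2 = 153.1406
  (30 - 25.375)^2 = 21.3906
  (25 - 25.375)^2 = 0.1406
Step 3: Sum of squared deviations = 609.875
Step 4: Sample variance = 609.875 / 7 = 87.125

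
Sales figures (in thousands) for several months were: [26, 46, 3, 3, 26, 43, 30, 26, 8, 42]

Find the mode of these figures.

26

Step 1: Count the frequency of each value:
  3: appears 2 time(s)
  8: appears 1 time(s)
  26: appears 3 time(s)
  30: appears 1 time(s)
  42: appears 1 time(s)
  43: appears 1 time(s)
  46: appears 1 time(s)
Step 2: The value 26 appears most frequently (3 times).
Step 3: Mode = 26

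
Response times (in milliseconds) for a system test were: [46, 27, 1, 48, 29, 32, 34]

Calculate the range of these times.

47

Step 1: Identify the maximum value: max = 48
Step 2: Identify the minimum value: min = 1
Step 3: Range = max - min = 48 - 1 = 47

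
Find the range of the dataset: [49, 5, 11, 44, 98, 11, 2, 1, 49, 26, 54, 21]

97

Step 1: Identify the maximum value: max = 98
Step 2: Identify the minimum value: min = 1
Step 3: Range = max - min = 98 - 1 = 97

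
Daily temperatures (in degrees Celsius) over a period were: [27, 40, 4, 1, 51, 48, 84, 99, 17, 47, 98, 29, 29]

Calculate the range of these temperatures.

98

Step 1: Identify the maximum value: max = 99
Step 2: Identify the minimum value: min = 1
Step 3: Range = max - min = 99 - 1 = 98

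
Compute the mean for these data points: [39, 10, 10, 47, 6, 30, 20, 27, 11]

22.2222

Step 1: Sum all values: 39 + 10 + 10 + 47 + 6 + 30 + 20 + 27 + 11 = 200
Step 2: Count the number of values: n = 9
Step 3: Mean = sum / n = 200 / 9 = 22.2222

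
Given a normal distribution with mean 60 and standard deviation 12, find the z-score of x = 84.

2

Step 1: Recall the z-score formula: z = (x - mu) / sigma
Step 2: Substitute values: z = (84 - 60) / 12
Step 3: z = 24 / 12 = 2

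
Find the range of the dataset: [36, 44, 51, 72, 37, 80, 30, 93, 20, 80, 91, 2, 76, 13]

91

Step 1: Identify the maximum value: max = 93
Step 2: Identify the minimum value: min = 2
Step 3: Range = max - min = 93 - 2 = 91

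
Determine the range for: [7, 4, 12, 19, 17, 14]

15

Step 1: Identify the maximum value: max = 19
Step 2: Identify the minimum value: min = 4
Step 3: Range = max - min = 19 - 4 = 15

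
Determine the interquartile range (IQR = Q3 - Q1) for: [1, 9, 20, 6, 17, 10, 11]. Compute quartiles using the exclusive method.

11

Step 1: Sort the data: [1, 6, 9, 10, 11, 17, 20]
Step 2: n = 7
Step 3: Using the exclusive quartile method:
  Q1 = 6
  Q2 (median) = 10
  Q3 = 17
  IQR = Q3 - Q1 = 17 - 6 = 11
Step 4: IQR = 11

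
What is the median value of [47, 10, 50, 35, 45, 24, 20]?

35

Step 1: Sort the data in ascending order: [10, 20, 24, 35, 45, 47, 50]
Step 2: The number of values is n = 7.
Step 3: Since n is odd, the median is the middle value at position 4: 35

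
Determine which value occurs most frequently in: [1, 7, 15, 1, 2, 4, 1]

1

Step 1: Count the frequency of each value:
  1: appears 3 time(s)
  2: appears 1 time(s)
  4: appears 1 time(s)
  7: appears 1 time(s)
  15: appears 1 time(s)
Step 2: The value 1 appears most frequently (3 times).
Step 3: Mode = 1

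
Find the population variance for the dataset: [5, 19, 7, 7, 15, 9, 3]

27.9184

Step 1: Compute the mean: (5 + 19 + 7 + 7 + 15 + 9 + 3) / 7 = 9.2857
Step 2: Compute squared deviations from the mean:
  (5 - 9.2857)^2 = 18.3673
  (19 - 9.2857)^2 = 94.3673
  (7 - 9.2857)^2 = 5.2245
  (7 - 9.2857)^2 = 5.2245
  (15 - 9.2857)^2 = 32.6531
  (9 - 9.2857)^2 = 0.0816
  (3 - 9.2857)^2 = 39.5102
Step 3: Sum of squared deviations = 195.4286
Step 4: Population variance = 195.4286 / 7 = 27.9184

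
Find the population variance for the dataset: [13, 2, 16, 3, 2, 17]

43.8056

Step 1: Compute the mean: (13 + 2 + 16 + 3 + 2 + 17) / 6 = 8.8333
Step 2: Compute squared deviations from the mean:
  (13 - 8.8333)^2 = 17.3611
  (2 - 8.8333)^2 = 46.6944
  (16 - 8.8333)^2 = 51.3611
  (3 - 8.8333)^2 = 34.0278
  (2 - 8.8333)^2 = 46.6944
  (17 - 8.8333)^2 = 66.6944
Step 3: Sum of squared deviations = 262.8333
Step 4: Population variance = 262.8333 / 6 = 43.8056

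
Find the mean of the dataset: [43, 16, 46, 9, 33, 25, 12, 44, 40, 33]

30.1

Step 1: Sum all values: 43 + 16 + 46 + 9 + 33 + 25 + 12 + 44 + 40 + 33 = 301
Step 2: Count the number of values: n = 10
Step 3: Mean = sum / n = 301 / 10 = 30.1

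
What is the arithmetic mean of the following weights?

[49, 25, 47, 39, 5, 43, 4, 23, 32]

29.6667

Step 1: Sum all values: 49 + 25 + 47 + 39 + 5 + 43 + 4 + 23 + 32 = 267
Step 2: Count the number of values: n = 9
Step 3: Mean = sum / n = 267 / 9 = 29.6667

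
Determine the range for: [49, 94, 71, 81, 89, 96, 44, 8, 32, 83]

88

Step 1: Identify the maximum value: max = 96
Step 2: Identify the minimum value: min = 8
Step 3: Range = max - min = 96 - 8 = 88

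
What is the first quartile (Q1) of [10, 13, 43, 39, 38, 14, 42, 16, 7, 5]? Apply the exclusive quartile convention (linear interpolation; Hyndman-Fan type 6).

9.25

Step 1: Sort the data: [5, 7, 10, 13, 14, 16, 38, 39, 42, 43]
Step 2: n = 10
Step 3: Using the exclusive quartile method:
  Q1 = 9.25
  Q2 (median) = 15
  Q3 = 39.75
  IQR = Q3 - Q1 = 39.75 - 9.25 = 30.5
Step 4: Q1 = 9.25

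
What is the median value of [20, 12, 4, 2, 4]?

4

Step 1: Sort the data in ascending order: [2, 4, 4, 12, 20]
Step 2: The number of values is n = 5.
Step 3: Since n is odd, the median is the middle value at position 3: 4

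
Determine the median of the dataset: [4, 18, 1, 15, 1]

4

Step 1: Sort the data in ascending order: [1, 1, 4, 15, 18]
Step 2: The number of values is n = 5.
Step 3: Since n is odd, the median is the middle value at position 3: 4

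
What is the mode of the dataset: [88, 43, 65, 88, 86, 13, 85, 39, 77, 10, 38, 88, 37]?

88

Step 1: Count the frequency of each value:
  10: appears 1 time(s)
  13: appears 1 time(s)
  37: appears 1 time(s)
  38: appears 1 time(s)
  39: appears 1 time(s)
  43: appears 1 time(s)
  65: appears 1 time(s)
  77: appears 1 time(s)
  85: appears 1 time(s)
  86: appears 1 time(s)
  88: appears 3 time(s)
Step 2: The value 88 appears most frequently (3 times).
Step 3: Mode = 88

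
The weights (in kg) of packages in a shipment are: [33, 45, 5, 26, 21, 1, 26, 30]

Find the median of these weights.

26

Step 1: Sort the data in ascending order: [1, 5, 21, 26, 26, 30, 33, 45]
Step 2: The number of values is n = 8.
Step 3: Since n is even, the median is the average of positions 4 and 5:
  Median = (26 + 26) / 2 = 26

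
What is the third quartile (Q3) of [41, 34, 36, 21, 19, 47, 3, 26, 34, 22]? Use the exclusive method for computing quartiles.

37.25

Step 1: Sort the data: [3, 19, 21, 22, 26, 34, 34, 36, 41, 47]
Step 2: n = 10
Step 3: Using the exclusive quartile method:
  Q1 = 20.5
  Q2 (median) = 30
  Q3 = 37.25
  IQR = Q3 - Q1 = 37.25 - 20.5 = 16.75
Step 4: Q3 = 37.25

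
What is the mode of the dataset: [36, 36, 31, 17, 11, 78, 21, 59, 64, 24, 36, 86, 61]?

36

Step 1: Count the frequency of each value:
  11: appears 1 time(s)
  17: appears 1 time(s)
  21: appears 1 time(s)
  24: appears 1 time(s)
  31: appears 1 time(s)
  36: appears 3 time(s)
  59: appears 1 time(s)
  61: appears 1 time(s)
  64: appears 1 time(s)
  78: appears 1 time(s)
  86: appears 1 time(s)
Step 2: The value 36 appears most frequently (3 times).
Step 3: Mode = 36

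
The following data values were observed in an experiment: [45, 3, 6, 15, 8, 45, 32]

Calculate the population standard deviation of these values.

16.9874

Step 1: Compute the mean: 22
Step 2: Sum of squared deviations from the mean: 2020
Step 3: Population variance = 2020 / 7 = 288.5714
Step 4: Standard deviation = sqrt(288.5714) = 16.9874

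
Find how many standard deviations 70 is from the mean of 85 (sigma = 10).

-1.5

Step 1: Recall the z-score formula: z = (x - mu) / sigma
Step 2: Substitute values: z = (70 - 85) / 10
Step 3: z = -15 / 10 = -1.5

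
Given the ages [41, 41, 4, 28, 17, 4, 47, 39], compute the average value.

27.625

Step 1: Sum all values: 41 + 41 + 4 + 28 + 17 + 4 + 47 + 39 = 221
Step 2: Count the number of values: n = 8
Step 3: Mean = sum / n = 221 / 8 = 27.625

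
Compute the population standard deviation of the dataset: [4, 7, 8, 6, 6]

1.3266

Step 1: Compute the mean: 6.2
Step 2: Sum of squared deviations from the mean: 8.8
Step 3: Population variance = 8.8 / 5 = 1.76
Step 4: Standard deviation = sqrt(1.76) = 1.3266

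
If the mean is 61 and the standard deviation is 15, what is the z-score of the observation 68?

0.4667

Step 1: Recall the z-score formula: z = (x - mu) / sigma
Step 2: Substitute values: z = (68 - 61) / 15
Step 3: z = 7 / 15 = 0.4667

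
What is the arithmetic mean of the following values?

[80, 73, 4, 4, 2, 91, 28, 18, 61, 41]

40.2

Step 1: Sum all values: 80 + 73 + 4 + 4 + 2 + 91 + 28 + 18 + 61 + 41 = 402
Step 2: Count the number of values: n = 10
Step 3: Mean = sum / n = 402 / 10 = 40.2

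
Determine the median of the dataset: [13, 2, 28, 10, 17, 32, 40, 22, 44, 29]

25

Step 1: Sort the data in ascending order: [2, 10, 13, 17, 22, 28, 29, 32, 40, 44]
Step 2: The number of values is n = 10.
Step 3: Since n is even, the median is the average of positions 5 and 6:
  Median = (22 + 28) / 2 = 25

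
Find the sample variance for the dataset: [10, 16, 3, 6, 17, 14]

32

Step 1: Compute the mean: (10 + 16 + 3 + 6 + 17 + 14) / 6 = 11
Step 2: Compute squared deviations from the mean:
  (10 - 11)^2 = 1
  (16 - 11)^2 = 25
  (3 - 11)^2 = 64
  (6 - 11)^2 = 25
  (17 - 11)^2 = 36
  (14 - 11)^2 = 9
Step 3: Sum of squared deviations = 160
Step 4: Sample variance = 160 / 5 = 32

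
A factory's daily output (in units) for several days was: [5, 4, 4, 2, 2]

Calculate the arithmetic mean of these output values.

3.4

Step 1: Sum all values: 5 + 4 + 4 + 2 + 2 = 17
Step 2: Count the number of values: n = 5
Step 3: Mean = sum / n = 17 / 5 = 3.4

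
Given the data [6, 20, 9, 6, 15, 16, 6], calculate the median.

9

Step 1: Sort the data in ascending order: [6, 6, 6, 9, 15, 16, 20]
Step 2: The number of values is n = 7.
Step 3: Since n is odd, the median is the middle value at position 4: 9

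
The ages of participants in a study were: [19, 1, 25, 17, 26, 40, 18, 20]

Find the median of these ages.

19.5

Step 1: Sort the data in ascending order: [1, 17, 18, 19, 20, 25, 26, 40]
Step 2: The number of values is n = 8.
Step 3: Since n is even, the median is the average of positions 4 and 5:
  Median = (19 + 20) / 2 = 19.5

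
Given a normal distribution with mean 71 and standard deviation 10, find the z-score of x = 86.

1.5

Step 1: Recall the z-score formula: z = (x - mu) / sigma
Step 2: Substitute values: z = (86 - 71) / 10
Step 3: z = 15 / 10 = 1.5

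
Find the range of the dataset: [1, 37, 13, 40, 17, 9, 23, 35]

39

Step 1: Identify the maximum value: max = 40
Step 2: Identify the minimum value: min = 1
Step 3: Range = max - min = 40 - 1 = 39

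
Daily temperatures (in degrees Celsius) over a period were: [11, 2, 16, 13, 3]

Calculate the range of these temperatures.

14

Step 1: Identify the maximum value: max = 16
Step 2: Identify the minimum value: min = 2
Step 3: Range = max - min = 16 - 2 = 14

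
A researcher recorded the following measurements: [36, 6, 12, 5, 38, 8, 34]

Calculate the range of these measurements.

33

Step 1: Identify the maximum value: max = 38
Step 2: Identify the minimum value: min = 5
Step 3: Range = max - min = 38 - 5 = 33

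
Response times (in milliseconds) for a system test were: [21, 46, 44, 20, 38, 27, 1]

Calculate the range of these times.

45

Step 1: Identify the maximum value: max = 46
Step 2: Identify the minimum value: min = 1
Step 3: Range = max - min = 46 - 1 = 45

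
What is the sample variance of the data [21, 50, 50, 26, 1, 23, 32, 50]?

309.9821

Step 1: Compute the mean: (21 + 50 + 50 + 26 + 1 + 23 + 32 + 50) / 8 = 31.625
Step 2: Compute squared deviations from the mean:
  (21 - 31.625)^2 = 112.8906
  (50 - 31.625)^2 = 337.6406
  (50 - 31.625)^2 = 337.6406
  (26 - 31.625)^2 = 31.6406
  (1 - 31.625)^2 = 937.8906
  (23 - 31.625)^2 = 74.3906
  (32 - 31.625)^2 = 0.1406
  (50 - 31.625)^2 = 337.6406
Step 3: Sum of squared deviations = 2169.875
Step 4: Sample variance = 2169.875 / 7 = 309.9821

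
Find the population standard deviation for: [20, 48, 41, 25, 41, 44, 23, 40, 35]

9.5193

Step 1: Compute the mean: 35.2222
Step 2: Sum of squared deviations from the mean: 815.5556
Step 3: Population variance = 815.5556 / 9 = 90.6173
Step 4: Standard deviation = sqrt(90.6173) = 9.5193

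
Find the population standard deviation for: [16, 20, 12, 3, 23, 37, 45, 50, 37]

15.0555

Step 1: Compute the mean: 27
Step 2: Sum of squared deviations from the mean: 2040
Step 3: Population variance = 2040 / 9 = 226.6667
Step 4: Standard deviation = sqrt(226.6667) = 15.0555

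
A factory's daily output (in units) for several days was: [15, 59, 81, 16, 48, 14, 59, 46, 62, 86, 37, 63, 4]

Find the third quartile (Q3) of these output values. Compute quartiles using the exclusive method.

62.5

Step 1: Sort the data: [4, 14, 15, 16, 37, 46, 48, 59, 59, 62, 63, 81, 86]
Step 2: n = 13
Step 3: Using the exclusive quartile method:
  Q1 = 15.5
  Q2 (median) = 48
  Q3 = 62.5
  IQR = Q3 - Q1 = 62.5 - 15.5 = 47
Step 4: Q3 = 62.5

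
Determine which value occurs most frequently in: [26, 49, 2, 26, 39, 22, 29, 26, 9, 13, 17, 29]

26

Step 1: Count the frequency of each value:
  2: appears 1 time(s)
  9: appears 1 time(s)
  13: appears 1 time(s)
  17: appears 1 time(s)
  22: appears 1 time(s)
  26: appears 3 time(s)
  29: appears 2 time(s)
  39: appears 1 time(s)
  49: appears 1 time(s)
Step 2: The value 26 appears most frequently (3 times).
Step 3: Mode = 26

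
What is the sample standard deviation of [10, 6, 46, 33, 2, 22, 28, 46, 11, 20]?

15.7494

Step 1: Compute the mean: 22.4
Step 2: Sum of squared deviations from the mean: 2232.4
Step 3: Sample variance = 2232.4 / 9 = 248.0444
Step 4: Standard deviation = sqrt(248.0444) = 15.7494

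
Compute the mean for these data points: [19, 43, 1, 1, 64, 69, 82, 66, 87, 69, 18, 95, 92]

54.3077

Step 1: Sum all values: 19 + 43 + 1 + 1 + 64 + 69 + 82 + 66 + 87 + 69 + 18 + 95 + 92 = 706
Step 2: Count the number of values: n = 13
Step 3: Mean = sum / n = 706 / 13 = 54.3077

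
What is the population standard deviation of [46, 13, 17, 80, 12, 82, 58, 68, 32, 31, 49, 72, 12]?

25.3832

Step 1: Compute the mean: 44
Step 2: Sum of squared deviations from the mean: 8376
Step 3: Population variance = 8376 / 13 = 644.3077
Step 4: Standard deviation = sqrt(644.3077) = 25.3832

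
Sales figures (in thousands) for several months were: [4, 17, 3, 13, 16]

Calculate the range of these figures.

14

Step 1: Identify the maximum value: max = 17
Step 2: Identify the minimum value: min = 3
Step 3: Range = max - min = 17 - 3 = 14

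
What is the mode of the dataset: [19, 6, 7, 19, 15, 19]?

19

Step 1: Count the frequency of each value:
  6: appears 1 time(s)
  7: appears 1 time(s)
  15: appears 1 time(s)
  19: appears 3 time(s)
Step 2: The value 19 appears most frequently (3 times).
Step 3: Mode = 19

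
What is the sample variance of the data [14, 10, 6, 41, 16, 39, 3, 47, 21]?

267.1111

Step 1: Compute the mean: (14 + 10 + 6 + 41 + 16 + 39 + 3 + 47 + 21) / 9 = 21.8889
Step 2: Compute squared deviations from the mean:
  (14 - 21.8889)^2 = 62.2346
  (10 - 21.8889)^2 = 141.3457
  (6 - 21.8889)^2 = 252.4568
  (41 - 21.8889)^2 = 365.2346
  (16 - 21.8889)^2 = 34.679
  (39 - 21.8889)^2 = 292.7901
  (3 - 21.8889)^2 = 356.7901
  (47 - 21.8889)^2 = 630.5679
  (21 - 21.8889)^2 = 0.7901
Step 3: Sum of squared deviations = 2136.8889
Step 4: Sample variance = 2136.8889 / 8 = 267.1111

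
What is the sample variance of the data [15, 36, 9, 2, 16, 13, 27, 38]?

166

Step 1: Compute the mean: (15 + 36 + 9 + 2 + 16 + 13 + 27 + 38) / 8 = 19.5
Step 2: Compute squared deviations from the mean:
  (15 - 19.5)^2 = 20.25
  (36 - 19.5)^2 = 272.25
  (9 - 19.5)^2 = 110.25
  (2 - 19.5)^2 = 306.25
  (16 - 19.5)^2 = 12.25
  (13 - 19.5)^2 = 42.25
  (27 - 19.5)^2 = 56.25
  (38 - 19.5)^2 = 342.25
Step 3: Sum of squared deviations = 1162
Step 4: Sample variance = 1162 / 7 = 166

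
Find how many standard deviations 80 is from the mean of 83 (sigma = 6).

-0.5

Step 1: Recall the z-score formula: z = (x - mu) / sigma
Step 2: Substitute values: z = (80 - 83) / 6
Step 3: z = -3 / 6 = -0.5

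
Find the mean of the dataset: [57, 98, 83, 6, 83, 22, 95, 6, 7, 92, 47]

54.1818

Step 1: Sum all values: 57 + 98 + 83 + 6 + 83 + 22 + 95 + 6 + 7 + 92 + 47 = 596
Step 2: Count the number of values: n = 11
Step 3: Mean = sum / n = 596 / 11 = 54.1818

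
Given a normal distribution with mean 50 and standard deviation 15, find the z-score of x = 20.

-2

Step 1: Recall the z-score formula: z = (x - mu) / sigma
Step 2: Substitute values: z = (20 - 50) / 15
Step 3: z = -30 / 15 = -2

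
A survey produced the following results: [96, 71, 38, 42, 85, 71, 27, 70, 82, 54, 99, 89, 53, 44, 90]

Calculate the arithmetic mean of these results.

67.4

Step 1: Sum all values: 96 + 71 + 38 + 42 + 85 + 71 + 27 + 70 + 82 + 54 + 99 + 89 + 53 + 44 + 90 = 1011
Step 2: Count the number of values: n = 15
Step 3: Mean = sum / n = 1011 / 15 = 67.4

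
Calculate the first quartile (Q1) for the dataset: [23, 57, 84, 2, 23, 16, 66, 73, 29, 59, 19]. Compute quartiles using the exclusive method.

19

Step 1: Sort the data: [2, 16, 19, 23, 23, 29, 57, 59, 66, 73, 84]
Step 2: n = 11
Step 3: Using the exclusive quartile method:
  Q1 = 19
  Q2 (median) = 29
  Q3 = 66
  IQR = Q3 - Q1 = 66 - 19 = 47
Step 4: Q1 = 19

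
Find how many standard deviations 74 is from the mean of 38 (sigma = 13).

2.7692

Step 1: Recall the z-score formula: z = (x - mu) / sigma
Step 2: Substitute values: z = (74 - 38) / 13
Step 3: z = 36 / 13 = 2.7692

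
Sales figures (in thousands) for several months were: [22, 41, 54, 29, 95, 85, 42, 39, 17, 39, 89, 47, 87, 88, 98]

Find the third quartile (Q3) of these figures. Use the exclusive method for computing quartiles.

88

Step 1: Sort the data: [17, 22, 29, 39, 39, 41, 42, 47, 54, 85, 87, 88, 89, 95, 98]
Step 2: n = 15
Step 3: Using the exclusive quartile method:
  Q1 = 39
  Q2 (median) = 47
  Q3 = 88
  IQR = Q3 - Q1 = 88 - 39 = 49
Step 4: Q3 = 88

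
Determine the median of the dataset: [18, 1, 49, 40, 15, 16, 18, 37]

18

Step 1: Sort the data in ascending order: [1, 15, 16, 18, 18, 37, 40, 49]
Step 2: The number of values is n = 8.
Step 3: Since n is even, the median is the average of positions 4 and 5:
  Median = (18 + 18) / 2 = 18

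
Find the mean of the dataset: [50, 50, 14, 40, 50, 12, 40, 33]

36.125

Step 1: Sum all values: 50 + 50 + 14 + 40 + 50 + 12 + 40 + 33 = 289
Step 2: Count the number of values: n = 8
Step 3: Mean = sum / n = 289 / 8 = 36.125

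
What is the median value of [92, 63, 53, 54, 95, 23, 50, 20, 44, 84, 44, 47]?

51.5

Step 1: Sort the data in ascending order: [20, 23, 44, 44, 47, 50, 53, 54, 63, 84, 92, 95]
Step 2: The number of values is n = 12.
Step 3: Since n is even, the median is the average of positions 6 and 7:
  Median = (50 + 53) / 2 = 51.5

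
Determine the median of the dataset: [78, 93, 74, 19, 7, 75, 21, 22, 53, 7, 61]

53

Step 1: Sort the data in ascending order: [7, 7, 19, 21, 22, 53, 61, 74, 75, 78, 93]
Step 2: The number of values is n = 11.
Step 3: Since n is odd, the median is the middle value at position 6: 53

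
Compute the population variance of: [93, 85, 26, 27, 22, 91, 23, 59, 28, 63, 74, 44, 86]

740.5562

Step 1: Compute the mean: (93 + 85 + 26 + 27 + 22 + 91 + 23 + 59 + 28 + 63 + 74 + 44 + 86) / 13 = 55.4615
Step 2: Compute squared deviations from the mean:
  (93 - 55.4615)^2 = 1409.1361
  (85 - 55.4615)^2 = 872.5207
  (26 - 55.4615)^2 = 867.9822
  (27 - 55.4615)^2 = 810.0592
  (22 - 55.4615)^2 = 1119.6746
  (91 - 55.4615)^2 = 1262.9822
  (23 - 55.4615)^2 = 1053.7515
  (59 - 55.4615)^2 = 12.5207
  (28 - 55.4615)^2 = 754.1361
  (63 - 55.4615)^2 = 56.8284
  (74 - 55.4615)^2 = 343.6746
  (44 - 55.4615)^2 = 131.3669
  (86 - 55.4615)^2 = 932.5976
Step 3: Sum of squared deviations = 9627.2308
Step 4: Population variance = 9627.2308 / 13 = 740.5562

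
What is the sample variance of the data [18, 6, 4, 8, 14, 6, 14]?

28

Step 1: Compute the mean: (18 + 6 + 4 + 8 + 14 + 6 + 14) / 7 = 10
Step 2: Compute squared deviations from the mean:
  (18 - 10)^2 = 64
  (6 - 10)^2 = 16
  (4 - 10)^2 = 36
  (8 - 10)^2 = 4
  (14 - 10)^2 = 16
  (6 - 10)^2 = 16
  (14 - 10)^2 = 16
Step 3: Sum of squared deviations = 168
Step 4: Sample variance = 168 / 6 = 28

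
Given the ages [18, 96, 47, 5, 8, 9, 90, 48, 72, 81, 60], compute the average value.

48.5455

Step 1: Sum all values: 18 + 96 + 47 + 5 + 8 + 9 + 90 + 48 + 72 + 81 + 60 = 534
Step 2: Count the number of values: n = 11
Step 3: Mean = sum / n = 534 / 11 = 48.5455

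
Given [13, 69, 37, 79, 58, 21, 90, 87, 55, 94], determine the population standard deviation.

27.4119

Step 1: Compute the mean: 60.3
Step 2: Sum of squared deviations from the mean: 7514.1
Step 3: Population variance = 7514.1 / 10 = 751.41
Step 4: Standard deviation = sqrt(751.41) = 27.4119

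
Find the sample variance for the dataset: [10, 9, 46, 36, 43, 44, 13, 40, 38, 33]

216.1778

Step 1: Compute the mean: (10 + 9 + 46 + 36 + 43 + 44 + 13 + 40 + 38 + 33) / 10 = 31.2
Step 2: Compute squared deviations from the mean:
  (10 - 31.2)^2 = 449.44
  (9 - 31.2)^2 = 492.84
  (46 - 31.2)^2 = 219.04
  (36 - 31.2)^2 = 23.04
  (43 - 31.2)^2 = 139.24
  (44 - 31.2)^2 = 163.84
  (13 - 31.2)^2 = 331.24
  (40 - 31.2)^2 = 77.44
  (38 - 31.2)^2 = 46.24
  (33 - 31.2)^2 = 3.24
Step 3: Sum of squared deviations = 1945.6
Step 4: Sample variance = 1945.6 / 9 = 216.1778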